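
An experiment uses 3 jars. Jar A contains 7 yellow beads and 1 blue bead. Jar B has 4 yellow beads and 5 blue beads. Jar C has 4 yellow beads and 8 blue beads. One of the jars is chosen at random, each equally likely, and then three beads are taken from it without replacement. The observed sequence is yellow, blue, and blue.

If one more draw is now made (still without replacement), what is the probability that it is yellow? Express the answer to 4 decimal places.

Compute the likelihood of the observed sequence for each case: P(data | jar A) = (7/8)(1/7)(0/6) = 0; P(data | jar B) = (4/9)(5/8)(4/7) = 0.15873; P(data | jar C) = (4/12)(8/11)(7/10) = 0.1697.
Weighting by the prior gives 1/3 · 0 = 0, 1/3 · 0.15873 = 0.05291, 1/3 · 0.1697 = 0.056566; these sum to 0.10948.
Normalising, the posterior is P(jar A | data) = 0, P(jar B | data) = 0.4833, P(jar C | data) = 0.5167.
The predictive probability is P(yellow next | data) = (1/2)(0.4833) + (1/3)(0.5167) = 0.41388.

0.4139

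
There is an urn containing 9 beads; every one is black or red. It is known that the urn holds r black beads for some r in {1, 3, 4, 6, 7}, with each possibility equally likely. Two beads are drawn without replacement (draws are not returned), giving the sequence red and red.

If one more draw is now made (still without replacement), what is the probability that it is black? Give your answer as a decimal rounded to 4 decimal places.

For each hypothesis, P(data | H) works out to: P(data | r = 1) = (8/9)(7/8) = 7/9; P(data | r = 3) = (6/9)(5/8) = 5/12; P(data | r = 4) = (5/9)(4/8) = 5/18; P(data | r = 6) = (3/9)(2/8) = 1/12; P(data | r = 7) = (2/9)(1/8) = 1/36.
The prior-weighted likelihoods are 1/5 · 7/9 = 7/45, 1/5 · 5/12 = 1/12, 1/5 · 5/18 = 1/18, 1/5 · 1/12 = 1/60, 1/5 · 1/36 = 1/180; summing to 19/60.
Normalising, the posterior is P(r = 1 | data) = 28/57, P(r = 3 | data) = 5/19, P(r = 4 | data) = 10/57, P(r = 6 | data) = 1/19, P(r = 7 | data) = 1/57.
Averaging over the posterior, P(black next | data) = (1/7)(28/57) + (3/7)(5/19) + (4/7)(10/57) + (6/7)(1/19) + (1)(1/57) = 46/133.

0.3459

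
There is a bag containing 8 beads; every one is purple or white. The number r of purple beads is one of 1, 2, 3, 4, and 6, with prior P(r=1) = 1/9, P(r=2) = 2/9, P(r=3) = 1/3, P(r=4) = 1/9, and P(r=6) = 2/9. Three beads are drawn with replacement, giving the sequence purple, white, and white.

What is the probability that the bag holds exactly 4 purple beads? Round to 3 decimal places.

0.121

The likelihood of the observed sequence under each hypothesis: P(data | r = 1) = (1/8)(7/8)(7/8) = 0.095703; P(data | r = 2) = (2/8)(6/8)(6/8) = 0.14062; P(data | r = 3) = (3/8)(5/8)(5/8) = 0.14648; P(data | r = 4) = (4/8)(4/8)(4/8) = 0.125; P(data | r = 6) = (6/8)(2/8)(2/8) = 0.046875.
Multiplying each by its prior: 1/9 · 0.095703 = 0.010634, 2/9 · 0.14062 = 0.03125, 1/3 · 0.14648 = 0.048828, 1/9 · 0.125 = 0.013889, 2/9 · 0.046875 = 0.010417; summing to 0.11502.
By Bayes' rule, P(r = 4 | data) = (0.013889) / (0.11502) = 0.12075.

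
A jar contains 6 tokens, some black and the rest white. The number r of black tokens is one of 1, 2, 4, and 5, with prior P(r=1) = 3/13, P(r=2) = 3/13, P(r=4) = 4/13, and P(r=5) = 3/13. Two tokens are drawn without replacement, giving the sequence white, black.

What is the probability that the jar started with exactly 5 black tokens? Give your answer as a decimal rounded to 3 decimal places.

Under each hypothesis, the probability of the observed sequence is: P(data | r = 1) = (5/6)(1/5) = 1/6; P(data | r = 2) = (4/6)(2/5) = 4/15; P(data | r = 4) = (2/6)(4/5) = 4/15; P(data | r = 5) = (1/6)(5/5) = 1/6.
The prior-weighted likelihoods are 3/13 · 1/6 = 1/26, 3/13 · 4/15 = 4/65, 4/13 · 4/15 = 16/195, 3/13 · 1/6 = 1/26; with total 43/195.
Therefore the posterior P(r = 5 | data) = (1/26) / (43/195) = 15/86.

0.174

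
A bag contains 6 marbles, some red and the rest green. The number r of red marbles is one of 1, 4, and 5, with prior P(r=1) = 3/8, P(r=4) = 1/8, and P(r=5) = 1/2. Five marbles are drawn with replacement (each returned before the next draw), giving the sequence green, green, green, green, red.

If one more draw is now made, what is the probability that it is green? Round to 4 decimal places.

Under each hypothesis, the probability of the observed sequence is: P(data | r = 1) = (5/6)(5/6)(5/6)(5/6)(1/6) = 0.080376; P(data | r = 4) = (2/6)(2/6)(2/6)(2/6)(4/6) = 0.0082305; P(data | r = 5) = (1/6)(1/6)(1/6)(1/6)(5/6) = 0.000643.
The prior-weighted likelihoods are 3/8 · 0.080376 = 0.030141, 1/8 · 0.0082305 = 0.0010288, 1/2 · 0.000643 = 0.0003215; summing to 0.031491.
Dividing through by the total gives posterior P(r = 1 | data) = 0.95712, P(r = 4 | data) = 0.03267, P(r = 5 | data) = 0.010209.
Averaging over the posterior, P(green next | data) = (5/6)(0.95712) + (1/3)(0.03267) + (1/6)(0.010209) = 0.81019.

0.8102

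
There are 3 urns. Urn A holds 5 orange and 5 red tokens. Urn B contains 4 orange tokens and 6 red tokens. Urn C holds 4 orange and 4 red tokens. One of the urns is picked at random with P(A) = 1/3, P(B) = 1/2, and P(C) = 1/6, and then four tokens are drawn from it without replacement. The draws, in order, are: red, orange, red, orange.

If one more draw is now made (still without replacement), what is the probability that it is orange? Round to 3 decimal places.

The likelihood of the observed sequence under each hypothesis: P(data | urn A) = (5/10)(5/9)(4/8)(4/7) = 0.079365; P(data | urn B) = (6/10)(4/9)(5/8)(3/7) = 0.071429; P(data | urn C) = (4/8)(4/7)(3/6)(3/5) = 0.085714.
Weighting by the prior gives 1/3 · 0.079365 = 0.026455, 1/2 · 0.071429 = 0.035714, 1/6 · 0.085714 = 0.014286; with total 0.076455.
Dividing through by the total gives posterior P(urn A | data) = 0.34602, P(urn B | data) = 0.46713, P(urn C | data) = 0.18685.
So P(orange next | data) = Σ P(orange next | H) P(H | data) = (1/2)(0.34602) + (1/3)(0.46713) + (1/2)(0.18685) = 0.42215.

0.422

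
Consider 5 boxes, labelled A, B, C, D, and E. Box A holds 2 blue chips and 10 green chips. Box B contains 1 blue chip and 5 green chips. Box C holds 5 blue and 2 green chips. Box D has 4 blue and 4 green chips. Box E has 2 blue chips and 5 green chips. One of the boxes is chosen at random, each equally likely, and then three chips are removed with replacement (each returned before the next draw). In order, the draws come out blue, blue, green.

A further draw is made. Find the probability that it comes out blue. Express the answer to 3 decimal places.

For each hypothesis, P(data | H) works out to: P(data | box A) = (2/12)(2/12)(10/12) = 0.023148; P(data | box B) = (1/6)(1/6)(5/6) = 0.023148; P(data | box C) = (5/7)(5/7)(2/7) = 0.14577; P(data | box D) = (4/8)(4/8)(4/8) = 0.125; P(data | box E) = (2/7)(2/7)(5/7) = 0.058309.
The prior-weighted likelihoods are 1/5 · 0.023148 = 0.0046296, 1/5 · 0.023148 = 0.0046296, 1/5 · 0.14577 = 0.029155, 1/5 · 0.125 = 0.025, 1/5 · 0.058309 = 0.011662; these sum to 0.075076.
The posterior is then P(box A | data) = 0.061666, P(box B | data) = 0.061666, P(box C | data) = 0.38834, P(box D | data) = 0.333, P(box E | data) = 0.15533.
So P(blue next | data) = Σ P(blue next | H) P(H | data) = (1/6)(0.061666) + (1/6)(0.061666) + (5/7)(0.38834) + (1/2)(0.333) + (2/7)(0.15533) = 0.50882.

0.509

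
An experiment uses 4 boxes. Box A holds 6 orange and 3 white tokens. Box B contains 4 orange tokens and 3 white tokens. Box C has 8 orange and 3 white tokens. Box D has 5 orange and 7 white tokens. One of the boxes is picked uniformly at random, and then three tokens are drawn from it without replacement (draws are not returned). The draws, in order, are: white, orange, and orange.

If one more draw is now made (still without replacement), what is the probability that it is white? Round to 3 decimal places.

0.413

For each hypothesis, P(data | H) works out to: P(data | box A) = (3/9)(6/8)(5/7) = 0.17857; P(data | box B) = (3/7)(4/6)(3/5) = 0.17143; P(data | box C) = (3/11)(8/10)(7/9) = 0.1697; P(data | box D) = (7/12)(5/11)(4/10) = 0.10606.
Weighting by the prior gives 1/4 · 0.17857 = 0.044643, 1/4 · 0.17143 = 0.042857, 1/4 · 0.1697 = 0.042424, 1/4 · 0.10606 = 0.026515; these sum to 0.15644.
Normalising, the posterior is P(box A | data) = 0.28537, P(box B | data) = 0.27395, P(box C | data) = 0.27119, P(box D | data) = 0.16949.
Averaging over the posterior, P(white next | data) = (1/3)(0.28537) + (1/2)(0.27395) + (1/4)(0.27119) + (2/3)(0.16949) = 0.41289.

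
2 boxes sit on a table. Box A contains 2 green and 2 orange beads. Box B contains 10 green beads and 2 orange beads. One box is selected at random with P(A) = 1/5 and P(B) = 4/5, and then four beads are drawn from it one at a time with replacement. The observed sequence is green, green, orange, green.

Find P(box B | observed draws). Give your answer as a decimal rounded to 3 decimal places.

0.861

For each hypothesis, P(data | H) works out to: P(data | box A) = (2/4)(2/4)(2/4)(2/4) = 0.0625; P(data | box B) = (10/12)(10/12)(2/12)(10/12) = 0.096451.
The prior-weighted likelihoods are 1/5 · 0.0625 = 0.0125, 4/5 · 0.096451 = 0.07716; with total 0.08966.
Hence P(box B | data) = (0.07716) / (0.08966) = 0.86059.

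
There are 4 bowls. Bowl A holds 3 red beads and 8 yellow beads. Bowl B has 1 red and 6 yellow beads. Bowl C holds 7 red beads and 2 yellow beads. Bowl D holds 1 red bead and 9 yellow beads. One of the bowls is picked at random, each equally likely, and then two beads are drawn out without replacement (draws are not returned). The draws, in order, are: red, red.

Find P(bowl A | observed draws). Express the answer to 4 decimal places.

Compute the likelihood of the observed sequence for each case: P(data | bowl A) = (3/11)(2/10) = 0.054545; P(data | bowl B) = (1/7)(0/6) = 0; P(data | bowl C) = (7/9)(6/8) = 0.58333; P(data | bowl D) = (1/10)(0/9) = 0.
Weighting by the prior gives 1/4 · 0.054545 = 0.013636, 1/4 · 0 = 0, 1/4 · 0.58333 = 0.14583, 1/4 · 0 = 0; summing to 0.15947.
Therefore the posterior P(bowl A | data) = (0.013636) / (0.15947) = 0.085511.

0.0855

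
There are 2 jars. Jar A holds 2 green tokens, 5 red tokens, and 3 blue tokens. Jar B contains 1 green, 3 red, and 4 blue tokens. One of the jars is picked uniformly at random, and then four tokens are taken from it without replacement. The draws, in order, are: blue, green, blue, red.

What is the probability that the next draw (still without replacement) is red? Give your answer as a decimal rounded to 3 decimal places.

Under each hypothesis, the probability of the observed sequence is: P(data | jar A) = (3/10)(2/9)(2/8)(5/7) = 1/84; P(data | jar B) = (4/8)(1/7)(3/6)(3/5) = 3/140.
Weighting by the prior gives 1/2 · 1/84 = 1/168, 1/2 · 3/140 = 3/280; summing to 1/60.
Dividing through by the total gives posterior P(jar A | data) = 5/14, P(jar B | data) = 9/14.
So P(red next | data) = Σ P(red next | H) P(H | data) = (2/3)(5/14) + (1/2)(9/14) = 47/84.

0.560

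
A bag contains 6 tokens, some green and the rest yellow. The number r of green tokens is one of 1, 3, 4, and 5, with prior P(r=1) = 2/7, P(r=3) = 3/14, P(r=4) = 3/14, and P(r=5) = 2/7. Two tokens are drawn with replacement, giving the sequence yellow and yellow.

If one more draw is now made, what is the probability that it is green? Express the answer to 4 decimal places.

Compute the likelihood of the observed sequence for each case: P(data | r = 1) = (5/6)(5/6) = 25/36; P(data | r = 3) = (3/6)(3/6) = 1/4; P(data | r = 4) = (2/6)(2/6) = 1/9; P(data | r = 5) = (1/6)(1/6) = 1/36.
The prior-weighted likelihoods are 2/7 · 25/36 = 25/126, 3/14 · 1/4 = 3/56, 3/14 · 1/9 = 1/42, 2/7 · 1/36 = 1/126; these sum to 143/504.
The posterior is then P(r = 1 | data) = 100/143, P(r = 3 | data) = 27/143, P(r = 4 | data) = 12/143, P(r = 5 | data) = 4/143.
So P(green next | data) = Σ P(green next | H) P(H | data) = (1/6)(100/143) + (1/2)(27/143) + (2/3)(12/143) + (5/6)(4/143) = 83/286.

0.2902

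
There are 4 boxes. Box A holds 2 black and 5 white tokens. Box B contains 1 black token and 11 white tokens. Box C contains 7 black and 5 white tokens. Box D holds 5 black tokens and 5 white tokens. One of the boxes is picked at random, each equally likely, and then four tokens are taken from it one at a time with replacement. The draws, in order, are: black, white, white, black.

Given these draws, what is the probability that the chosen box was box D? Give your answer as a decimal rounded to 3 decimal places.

0.370

Compute the likelihood of the observed sequence for each case: P(data | box A) = (2/7)(5/7)(5/7)(2/7) = 0.041649; P(data | box B) = (1/12)(11/12)(11/12)(1/12) = 0.0058353; P(data | box C) = (7/12)(5/12)(5/12)(7/12) = 0.059076; P(data | box D) = (5/10)(5/10)(5/10)(5/10) = 0.0625.
The prior-weighted likelihoods are 1/4 · 0.041649 = 0.010412, 1/4 · 0.0058353 = 0.0014588, 1/4 · 0.059076 = 0.014769, 1/4 · 0.0625 = 0.015625; these sum to 0.042265.
By Bayes' rule, P(box D | data) = (0.015625) / (0.042265) = 0.36969.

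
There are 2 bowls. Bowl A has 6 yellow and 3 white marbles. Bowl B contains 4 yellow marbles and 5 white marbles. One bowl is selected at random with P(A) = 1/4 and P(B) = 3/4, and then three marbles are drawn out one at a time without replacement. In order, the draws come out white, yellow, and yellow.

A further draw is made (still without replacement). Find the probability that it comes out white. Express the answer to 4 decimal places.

For each hypothesis, P(data | H) works out to: P(data | bowl A) = (3/9)(6/8)(5/7) = 5/28; P(data | bowl B) = (5/9)(4/8)(3/7) = 5/42.
Weighting by the prior gives 1/4 · 5/28 = 5/112, 3/4 · 5/42 = 5/56; these sum to 15/112.
Normalising, the posterior is P(bowl A | data) = 1/3, P(bowl B | data) = 2/3.
The predictive probability is P(white next | data) = (1/3)(1/3) + (2/3)(2/3) = 5/9.

0.5556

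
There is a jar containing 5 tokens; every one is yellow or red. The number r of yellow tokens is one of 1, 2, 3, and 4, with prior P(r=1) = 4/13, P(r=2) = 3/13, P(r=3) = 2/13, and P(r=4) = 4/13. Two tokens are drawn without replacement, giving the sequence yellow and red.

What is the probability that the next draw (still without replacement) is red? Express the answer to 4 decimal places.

0.5161

For each hypothesis, P(data | H) works out to: P(data | r = 1) = (1/5)(4/4) = 1/5; P(data | r = 2) = (2/5)(3/4) = 3/10; P(data | r = 3) = (3/5)(2/4) = 3/10; P(data | r = 4) = (4/5)(1/4) = 1/5.
Multiplying each by its prior: 4/13 · 1/5 = 4/65, 3/13 · 3/10 = 9/130, 2/13 · 3/10 = 3/65, 4/13 · 1/5 = 4/65; with total 31/130.
Normalising, the posterior is P(r = 1 | data) = 8/31, P(r = 2 | data) = 9/31, P(r = 3 | data) = 6/31, P(r = 4 | data) = 8/31.
Averaging over the posterior, P(red next | data) = (1)(8/31) + (2/3)(9/31) + (1/3)(6/31) + (0)(8/31) = 16/31.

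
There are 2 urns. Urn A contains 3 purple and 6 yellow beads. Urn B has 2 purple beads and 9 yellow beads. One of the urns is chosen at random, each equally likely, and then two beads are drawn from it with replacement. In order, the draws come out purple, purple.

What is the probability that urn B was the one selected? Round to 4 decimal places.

0.2293

Compute the likelihood of the observed sequence for each case: P(data | urn A) = (3/9)(3/9) = 0.11111; P(data | urn B) = (2/11)(2/11) = 0.033058.
The prior-weighted likelihoods are 1/2 · 0.11111 = 0.055556, 1/2 · 0.033058 = 0.016529; these sum to 0.072084.
By Bayes' rule, P(urn B | data) = (0.016529) / (0.072084) = 0.2293.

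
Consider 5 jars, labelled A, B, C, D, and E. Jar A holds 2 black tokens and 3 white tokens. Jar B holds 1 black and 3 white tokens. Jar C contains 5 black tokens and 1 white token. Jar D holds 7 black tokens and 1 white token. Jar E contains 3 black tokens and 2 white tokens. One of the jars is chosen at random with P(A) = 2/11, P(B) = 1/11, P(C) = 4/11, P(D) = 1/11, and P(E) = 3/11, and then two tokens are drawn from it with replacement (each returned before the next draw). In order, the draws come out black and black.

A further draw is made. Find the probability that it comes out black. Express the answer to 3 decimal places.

0.754

Under each hypothesis, the probability of the observed sequence is: P(data | jar A) = (2/5)(2/5) = 0.16; P(data | jar B) = (1/4)(1/4) = 0.0625; P(data | jar C) = (5/6)(5/6) = 0.69444; P(data | jar D) = (7/8)(7/8) = 0.76562; P(data | jar E) = (3/5)(3/5) = 0.36.
Multiplying each by its prior: 2/11 · 0.16 = 0.029091, 1/11 · 0.0625 = 0.0056818, 4/11 · 0.69444 = 0.25253, 1/11 · 0.76562 = 0.069602, 3/11 · 0.36 = 0.098182; summing to 0.45508.
Dividing through by the total gives posterior P(jar A | data) = 0.063925, P(jar B | data) = 0.012485, P(jar C | data) = 0.5549, P(jar D | data) = 0.15294, P(jar E | data) = 0.21575.
So P(black next | data) = Σ P(black next | H) P(H | data) = (2/5)(0.063925) + (1/4)(0.012485) + (5/6)(0.5549) + (7/8)(0.15294) + (3/5)(0.21575) = 0.75438.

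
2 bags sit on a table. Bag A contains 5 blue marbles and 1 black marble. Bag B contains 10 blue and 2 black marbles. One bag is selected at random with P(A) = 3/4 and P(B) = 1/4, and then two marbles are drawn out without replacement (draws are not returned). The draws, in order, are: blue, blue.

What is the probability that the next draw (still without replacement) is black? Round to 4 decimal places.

0.2373

Under each hypothesis, the probability of the observed sequence is: P(data | bag A) = (5/6)(4/5) = 2/3; P(data | bag B) = (10/12)(9/11) = 15/22.
Weighting by the prior gives 3/4 · 2/3 = 1/2, 1/4 · 15/22 = 15/88; these sum to 59/88.
Dividing through by the total gives posterior P(bag A | data) = 44/59, P(bag B | data) = 15/59.
The predictive probability is P(black next | data) = (1/4)(44/59) + (1/5)(15/59) = 14/59.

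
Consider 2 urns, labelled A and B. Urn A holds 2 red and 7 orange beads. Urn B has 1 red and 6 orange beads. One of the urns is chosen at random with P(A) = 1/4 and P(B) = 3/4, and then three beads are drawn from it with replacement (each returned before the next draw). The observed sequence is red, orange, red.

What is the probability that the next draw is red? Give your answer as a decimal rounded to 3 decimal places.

Under each hypothesis, the probability of the observed sequence is: P(data | urn A) = (2/9)(7/9)(2/9) = 0.038409; P(data | urn B) = (1/7)(6/7)(1/7) = 0.017493.
The prior-weighted likelihoods are 1/4 · 0.038409 = 0.0096022, 3/4 · 0.017493 = 0.01312; these sum to 0.022722.
Dividing through by the total gives posterior P(urn A | data) = 0.4226, P(urn B | data) = 0.5774.
Averaging over the posterior, P(red next | data) = (2/9)(0.4226) + (1/7)(0.5774) = 0.1764.

0.176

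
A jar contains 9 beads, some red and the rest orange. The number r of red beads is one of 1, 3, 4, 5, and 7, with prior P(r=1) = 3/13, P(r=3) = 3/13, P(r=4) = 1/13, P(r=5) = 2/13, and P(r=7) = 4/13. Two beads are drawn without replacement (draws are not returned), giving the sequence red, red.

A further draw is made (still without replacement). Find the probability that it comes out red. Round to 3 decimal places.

0.601

Compute the likelihood of the observed sequence for each case: P(data | r = 1) = (1/9)(0/8) = 0; P(data | r = 3) = (3/9)(2/8) = 1/12; P(data | r = 4) = (4/9)(3/8) = 1/6; P(data | r = 5) = (5/9)(4/8) = 5/18; P(data | r = 7) = (7/9)(6/8) = 7/12.
Multiplying each by its prior: 3/13 · 0 = 0, 3/13 · 1/12 = 1/52, 1/13 · 1/6 = 1/78, 2/13 · 5/18 = 5/117, 4/13 · 7/12 = 7/39; with total 119/468.
Normalising, the posterior is P(r = 1 | data) = 0, P(r = 3 | data) = 9/119, P(r = 4 | data) = 6/119, P(r = 5 | data) = 20/119, P(r = 7 | data) = 12/17.
The predictive probability is P(red next | data) = (1/7)(9/119) + (2/7)(6/119) + (3/7)(20/119) + (5/7)(12/17) = 501/833.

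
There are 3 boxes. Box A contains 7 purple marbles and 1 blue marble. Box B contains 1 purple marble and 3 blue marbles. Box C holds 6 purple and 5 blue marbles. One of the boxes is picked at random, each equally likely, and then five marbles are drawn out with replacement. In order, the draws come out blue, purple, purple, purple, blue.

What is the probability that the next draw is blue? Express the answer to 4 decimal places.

Compute the likelihood of the observed sequence for each case: P(data | box A) = (1/8)(7/8)(7/8)(7/8)(1/8) = 0.010468; P(data | box B) = (3/4)(1/4)(1/4)(1/4)(3/4) = 0.0087891; P(data | box C) = (5/11)(6/11)(6/11)(6/11)(5/11) = 0.03353.
The prior-weighted likelihoods are 1/3 · 0.010468 = 0.0034892, 1/3 · 0.0087891 = 0.0029297, 1/3 · 0.03353 = 0.011177; with total 0.017595.
The posterior is then P(box A | data) = 0.1983, P(box B | data) = 0.1665, P(box C | data) = 0.6352.
Averaging over the posterior, P(blue next | data) = (1/8)(0.1983) + (3/4)(0.1665) + (5/11)(0.6352) = 0.43839.

0.4384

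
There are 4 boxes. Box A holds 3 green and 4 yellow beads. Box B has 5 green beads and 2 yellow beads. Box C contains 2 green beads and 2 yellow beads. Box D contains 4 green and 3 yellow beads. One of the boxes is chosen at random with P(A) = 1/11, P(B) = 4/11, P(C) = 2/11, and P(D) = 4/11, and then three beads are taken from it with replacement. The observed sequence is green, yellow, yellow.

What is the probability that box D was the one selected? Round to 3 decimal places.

0.403

For each hypothesis, P(data | H) works out to: P(data | box A) = (3/7)(4/7)(4/7) = 0.13994; P(data | box B) = (5/7)(2/7)(2/7) = 0.058309; P(data | box C) = (2/4)(2/4)(2/4) = 0.125; P(data | box D) = (4/7)(3/7)(3/7) = 0.10496.
The prior-weighted likelihoods are 1/11 · 0.13994 = 0.012722, 4/11 · 0.058309 = 0.021203, 2/11 · 0.125 = 0.022727, 4/11 · 0.10496 = 0.038166; these sum to 0.094818.
Hence P(box D | data) = (0.038166) / (0.094818) = 0.40252.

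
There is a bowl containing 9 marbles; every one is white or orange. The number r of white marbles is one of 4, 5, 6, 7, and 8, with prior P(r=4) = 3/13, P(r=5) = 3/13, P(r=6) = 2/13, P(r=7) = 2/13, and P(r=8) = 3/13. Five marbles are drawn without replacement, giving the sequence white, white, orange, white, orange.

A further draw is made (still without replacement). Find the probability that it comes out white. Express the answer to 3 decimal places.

Under each hypothesis, the probability of the observed sequence is: P(data | r = 4) = (4/9)(3/8)(5/7)(2/6)(4/5) = 2/63; P(data | r = 5) = (5/9)(4/8)(4/7)(3/6)(3/5) = 1/21; P(data | r = 6) = (6/9)(5/8)(3/7)(4/6)(2/5) = 1/21; P(data | r = 7) = (7/9)(6/8)(2/7)(5/6)(1/5) = 1/36; P(data | r = 8) = (8/9)(7/8)(1/7)(6/6)(0/5) = 0.
The prior-weighted likelihoods are 3/13 · 2/63 = 2/273, 3/13 · 1/21 = 1/91, 2/13 · 1/21 = 2/273, 2/13 · 1/36 = 1/234, 3/13 · 0 = 0; with total 7/234.
Dividing through by the total gives posterior P(r = 4 | data) = 12/49, P(r = 5 | data) = 18/49, P(r = 6 | data) = 12/49, P(r = 7 | data) = 1/7, P(r = 8 | data) = 0.
The predictive probability is P(white next | data) = (1/4)(12/49) + (1/2)(18/49) + (3/4)(12/49) + (1)(1/7) = 4/7.

0.571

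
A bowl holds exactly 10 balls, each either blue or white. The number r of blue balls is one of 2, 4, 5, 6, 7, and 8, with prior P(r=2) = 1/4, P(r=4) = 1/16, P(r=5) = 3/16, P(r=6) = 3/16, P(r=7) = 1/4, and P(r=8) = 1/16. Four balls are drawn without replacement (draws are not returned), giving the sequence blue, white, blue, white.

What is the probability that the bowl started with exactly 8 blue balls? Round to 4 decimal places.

The likelihood of the observed sequence under each hypothesis: P(data | r = 2) = (2/10)(8/9)(1/8)(7/7) = 0.022222; P(data | r = 4) = (4/10)(6/9)(3/8)(5/7) = 0.071429; P(data | r = 5) = (5/10)(5/9)(4/8)(4/7) = 0.079365; P(data | r = 6) = (6/10)(4/9)(5/8)(3/7) = 0.071429; P(data | r = 7) = (7/10)(3/9)(6/8)(2/7) = 0.05; P(data | r = 8) = (8/10)(2/9)(7/8)(1/7) = 0.022222.
The prior-weighted likelihoods are 1/4 · 0.022222 = 0.0055556, 1/16 · 0.071429 = 0.0044643, 3/16 · 0.079365 = 0.014881, 3/16 · 0.071429 = 0.013393, 1/4 · 0.05 = 0.0125, 1/16 · 0.022222 = 0.0013889; summing to 0.052183.
Hence P(r = 8 | data) = (0.0013889) / (0.052183) = 0.026616.

0.0266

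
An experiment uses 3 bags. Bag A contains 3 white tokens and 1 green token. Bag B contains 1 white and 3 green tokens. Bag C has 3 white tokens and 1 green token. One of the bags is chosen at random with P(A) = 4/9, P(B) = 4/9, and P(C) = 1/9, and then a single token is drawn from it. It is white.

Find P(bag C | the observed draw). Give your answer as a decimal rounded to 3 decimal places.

Under each hypothesis, the probability of this draw is: P(data | bag A) = (3/4) = 3/4; P(data | bag B) = (1/4) = 1/4; P(data | bag C) = (3/4) = 3/4.
The prior-weighted likelihoods are 4/9 · 3/4 = 1/3, 4/9 · 1/4 = 1/9, 1/9 · 3/4 = 1/12; these sum to 19/36.
Therefore the posterior P(bag C | data) = (1/12) / (19/36) = 3/19.

0.158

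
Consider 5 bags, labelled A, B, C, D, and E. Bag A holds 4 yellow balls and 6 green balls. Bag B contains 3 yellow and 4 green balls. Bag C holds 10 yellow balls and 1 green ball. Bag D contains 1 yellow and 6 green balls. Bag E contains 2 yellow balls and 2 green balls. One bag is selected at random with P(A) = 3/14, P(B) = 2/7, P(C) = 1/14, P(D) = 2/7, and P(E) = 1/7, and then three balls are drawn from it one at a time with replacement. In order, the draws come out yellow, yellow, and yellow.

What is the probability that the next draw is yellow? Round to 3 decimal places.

Under each hypothesis, the probability of the observed sequence is: P(data | bag A) = (4/10)(4/10)(4/10) = 0.064; P(data | bag B) = (3/7)(3/7)(3/7) = 0.078717; P(data | bag C) = (10/11)(10/11)(10/11) = 0.75131; P(data | bag D) = (1/7)(1/7)(1/7) = 0.0029155; P(data | bag E) = (2/4)(2/4)(2/4) = 0.125.
Weighting by the prior gives 3/14 · 0.064 = 0.013714, 2/7 · 0.078717 = 0.022491, 1/14 · 0.75131 = 0.053665, 2/7 · 0.0029155 = 0.00083299, 1/7 · 0.125 = 0.017857; summing to 0.10856.
The posterior is then P(bag A | data) = 0.12633, P(bag B | data) = 0.20717, P(bag C | data) = 0.49434, P(bag D | data) = 0.007673, P(bag E | data) = 0.16449.
So P(yellow next | data) = Σ P(yellow next | H) P(H | data) = (2/5)(0.12633) + (3/7)(0.20717) + (10/11)(0.49434) + (1/7)(0.007673) + (1/2)(0.16449) = 0.67206.

0.672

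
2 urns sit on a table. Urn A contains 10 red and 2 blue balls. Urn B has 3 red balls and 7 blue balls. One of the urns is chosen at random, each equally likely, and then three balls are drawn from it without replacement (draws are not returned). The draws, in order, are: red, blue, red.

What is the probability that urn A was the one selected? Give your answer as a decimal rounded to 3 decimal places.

0.700

Under each hypothesis, the probability of the observed sequence is: P(data | urn A) = (10/12)(2/11)(9/10) = 0.13636; P(data | urn B) = (3/10)(7/9)(2/8) = 0.058333.
Multiplying each by its prior: 1/2 · 0.13636 = 0.068182, 1/2 · 0.058333 = 0.029167; with total 0.097348.
Hence P(urn A | data) = (0.068182) / (0.097348) = 0.70039.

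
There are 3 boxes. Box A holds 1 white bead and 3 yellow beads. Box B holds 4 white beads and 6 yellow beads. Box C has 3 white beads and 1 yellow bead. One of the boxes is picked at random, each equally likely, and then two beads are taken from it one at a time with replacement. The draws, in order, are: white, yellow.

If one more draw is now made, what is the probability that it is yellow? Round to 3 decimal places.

0.539

Under each hypothesis, the probability of the observed sequence is: P(data | box A) = (1/4)(3/4) = 3/16; P(data | box B) = (4/10)(6/10) = 6/25; P(data | box C) = (3/4)(1/4) = 3/16.
The prior-weighted likelihoods are 1/3 · 3/16 = 1/16, 1/3 · 6/25 = 2/25, 1/3 · 3/16 = 1/16; these sum to 41/200.
The posterior is then P(box A | data) = 25/82, P(box B | data) = 16/41, P(box C | data) = 25/82.
So P(yellow next | data) = Σ P(yellow next | H) P(H | data) = (3/4)(25/82) + (3/5)(16/41) + (1/4)(25/82) = 221/410.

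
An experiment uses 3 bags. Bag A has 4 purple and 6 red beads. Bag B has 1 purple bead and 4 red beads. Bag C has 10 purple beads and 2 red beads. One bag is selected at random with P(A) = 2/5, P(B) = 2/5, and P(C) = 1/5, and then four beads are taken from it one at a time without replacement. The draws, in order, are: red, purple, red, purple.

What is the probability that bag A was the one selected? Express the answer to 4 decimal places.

Compute the likelihood of the observed sequence for each case: P(data | bag A) = (6/10)(4/9)(5/8)(3/7) = 0.071429; P(data | bag B) = (4/5)(1/4)(3/3)(0/2) = 0; P(data | bag C) = (2/12)(10/11)(1/10)(9/9) = 0.015152.
Multiplying each by its prior: 2/5 · 0.071429 = 0.028571, 2/5 · 0 = 0, 1/5 · 0.015152 = 0.0030303; summing to 0.031602.
By Bayes' rule, P(bag A | data) = (0.028571) / (0.031602) = 0.90411.

0.9041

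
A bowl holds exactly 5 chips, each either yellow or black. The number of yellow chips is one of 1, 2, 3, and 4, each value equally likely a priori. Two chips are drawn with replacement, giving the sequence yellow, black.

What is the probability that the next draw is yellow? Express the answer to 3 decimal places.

For each hypothesis, P(data | H) works out to: P(data | r = 1) = (1/5)(4/5) = 4/25; P(data | r = 2) = (2/5)(3/5) = 6/25; P(data | r = 3) = (3/5)(2/5) = 6/25; P(data | r = 4) = (4/5)(1/5) = 4/25.
Multiplying each by its prior: 1/4 · 4/25 = 1/25, 1/4 · 6/25 = 3/50, 1/4 · 6/25 = 3/50, 1/4 · 4/25 = 1/25; summing to 1/5.
The posterior is then P(r = 1 | data) = 1/5, P(r = 2 | data) = 3/10, P(r = 3 | data) = 3/10, P(r = 4 | data) = 1/5.
Averaging over the posterior, P(yellow next | data) = (1/5)(1/5) + (2/5)(3/10) + (3/5)(3/10) + (4/5)(1/5) = 1/2.

0.500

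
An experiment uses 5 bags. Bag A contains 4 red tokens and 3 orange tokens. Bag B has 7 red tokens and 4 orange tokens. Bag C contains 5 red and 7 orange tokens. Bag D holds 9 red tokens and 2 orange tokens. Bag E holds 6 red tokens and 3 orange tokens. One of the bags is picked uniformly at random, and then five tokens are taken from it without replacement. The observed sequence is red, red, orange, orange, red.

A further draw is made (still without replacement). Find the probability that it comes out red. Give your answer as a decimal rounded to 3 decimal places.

For each hypothesis, P(data | H) works out to: P(data | bag A) = (4/7)(3/6)(3/5)(2/4)(2/3) = 0.057143; P(data | bag B) = (7/11)(6/10)(4/9)(3/8)(5/7) = 0.045455; P(data | bag C) = (5/12)(4/11)(7/10)(6/9)(3/8) = 0.026515; P(data | bag D) = (9/11)(8/10)(2/9)(1/8)(7/7) = 0.018182; P(data | bag E) = (6/9)(5/8)(3/7)(2/6)(4/5) = 0.047619.
Weighting by the prior gives 1/5 · 0.057143 = 0.011429, 1/5 · 0.045455 = 0.0090909, 1/5 · 0.026515 = 0.005303, 1/5 · 0.018182 = 0.0036364, 1/5 · 0.047619 = 0.0095238; with total 0.038983.
The posterior is then P(bag A | data) = 0.29317, P(bag B | data) = 0.2332, P(bag C | data) = 0.13604, P(bag D | data) = 0.093282, P(bag E | data) = 0.24431.
The predictive probability is P(red next | data) = (1/2)(0.29317) + (2/3)(0.2332) + (2/7)(0.13604) + (1)(0.093282) + (3/4)(0.24431) = 0.61743.

0.617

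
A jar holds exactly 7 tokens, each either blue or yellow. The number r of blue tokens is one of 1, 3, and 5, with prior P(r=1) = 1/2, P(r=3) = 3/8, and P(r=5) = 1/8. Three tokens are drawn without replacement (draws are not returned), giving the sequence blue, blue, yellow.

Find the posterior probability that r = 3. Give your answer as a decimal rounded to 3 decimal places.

0.643

Compute the likelihood of the observed sequence for each case: P(data | r = 1) = (1/7)(0/6) = 0; P(data | r = 3) = (3/7)(2/6)(4/5) = 4/35; P(data | r = 5) = (5/7)(4/6)(2/5) = 4/21.
Multiplying each by its prior: 1/2 · 0 = 0, 3/8 · 4/35 = 3/70, 1/8 · 4/21 = 1/42; these sum to 1/15.
Hence P(r = 3 | data) = (3/70) / (1/15) = 9/14.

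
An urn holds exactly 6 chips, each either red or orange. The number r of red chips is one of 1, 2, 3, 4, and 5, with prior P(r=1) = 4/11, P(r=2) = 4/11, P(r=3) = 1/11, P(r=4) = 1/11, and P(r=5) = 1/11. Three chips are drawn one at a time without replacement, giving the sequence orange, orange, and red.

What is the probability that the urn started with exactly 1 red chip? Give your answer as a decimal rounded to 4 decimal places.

Compute the likelihood of the observed sequence for each case: P(data | r = 1) = (5/6)(4/5)(1/4) = 1/6; P(data | r = 2) = (4/6)(3/5)(2/4) = 1/5; P(data | r = 3) = (3/6)(2/5)(3/4) = 3/20; P(data | r = 4) = (2/6)(1/5)(4/4) = 1/15; P(data | r = 5) = (1/6)(0/5) = 0.
Weighting by the prior gives 4/11 · 1/6 = 2/33, 4/11 · 1/5 = 4/55, 1/11 · 3/20 = 3/220, 1/11 · 1/15 = 1/165, 1/11 · 0 = 0; these sum to 101/660.
By Bayes' rule, P(r = 1 | data) = (2/33) / (101/660) = 40/101.

0.3960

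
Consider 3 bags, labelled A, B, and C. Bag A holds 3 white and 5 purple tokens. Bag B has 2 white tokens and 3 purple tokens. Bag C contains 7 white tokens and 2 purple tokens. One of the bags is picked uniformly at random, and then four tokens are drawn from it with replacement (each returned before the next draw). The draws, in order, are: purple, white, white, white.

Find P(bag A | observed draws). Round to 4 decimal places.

0.1874

Compute the likelihood of the observed sequence for each case: P(data | bag A) = (5/8)(3/8)(3/8)(3/8) = 0.032959; P(data | bag B) = (3/5)(2/5)(2/5)(2/5) = 0.0384; P(data | bag C) = (2/9)(7/9)(7/9)(7/9) = 0.10456.
Weighting by the prior gives 1/3 · 0.032959 = 0.010986, 1/3 · 0.0384 = 0.0128, 1/3 · 0.10456 = 0.034852; these sum to 0.058639.
So P(bag A | data) = (0.010986) / (0.058639) = 0.18736.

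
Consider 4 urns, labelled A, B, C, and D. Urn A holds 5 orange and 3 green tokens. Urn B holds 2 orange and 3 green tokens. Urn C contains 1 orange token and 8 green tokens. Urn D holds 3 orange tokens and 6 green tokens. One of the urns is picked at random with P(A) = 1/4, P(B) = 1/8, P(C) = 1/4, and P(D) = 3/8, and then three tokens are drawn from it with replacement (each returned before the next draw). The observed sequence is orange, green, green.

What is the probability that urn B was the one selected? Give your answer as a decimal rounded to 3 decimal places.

Compute the likelihood of the observed sequence for each case: P(data | urn A) = (5/8)(3/8)(3/8) = 0.087891; P(data | urn B) = (2/5)(3/5)(3/5) = 0.144; P(data | urn C) = (1/9)(8/9)(8/9) = 0.087791; P(data | urn D) = (3/9)(6/9)(6/9) = 0.14815.
The prior-weighted likelihoods are 1/4 · 0.087891 = 0.021973, 1/8 · 0.144 = 0.018, 1/4 · 0.087791 = 0.021948, 3/8 · 0.14815 = 0.055556; with total 0.11748.
By Bayes' rule, P(urn B | data) = (0.018) / (0.11748) = 0.15322.

0.153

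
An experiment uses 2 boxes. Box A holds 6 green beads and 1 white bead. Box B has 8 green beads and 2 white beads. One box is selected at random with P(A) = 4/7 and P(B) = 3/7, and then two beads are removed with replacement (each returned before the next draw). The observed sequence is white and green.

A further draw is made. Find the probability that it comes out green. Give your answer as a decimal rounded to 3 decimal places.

For each hypothesis, P(data | H) works out to: P(data | box A) = (1/7)(6/7) = 0.12245; P(data | box B) = (2/10)(8/10) = 0.16.
Weighting by the prior gives 4/7 · 0.12245 = 0.069971, 3/7 · 0.16 = 0.068571; summing to 0.13854.
The posterior is then P(box A | data) = 0.50505, P(box B | data) = 0.49495.
Averaging over the posterior, P(green next | data) = (6/7)(0.50505) + (4/5)(0.49495) = 0.82886.

0.829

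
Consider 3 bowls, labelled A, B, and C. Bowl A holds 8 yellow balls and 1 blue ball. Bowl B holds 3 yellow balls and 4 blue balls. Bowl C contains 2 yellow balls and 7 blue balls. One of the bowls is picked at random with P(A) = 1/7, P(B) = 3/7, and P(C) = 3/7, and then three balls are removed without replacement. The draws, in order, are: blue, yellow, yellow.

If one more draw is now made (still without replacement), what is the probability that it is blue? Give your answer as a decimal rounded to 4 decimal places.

The likelihood of the observed sequence under each hypothesis: P(data | bowl A) = (1/9)(8/8)(7/7) = 0.11111; P(data | bowl B) = (4/7)(3/6)(2/5) = 0.11429; P(data | bowl C) = (7/9)(2/8)(1/7) = 0.027778.
The prior-weighted likelihoods are 1/7 · 0.11111 = 0.015873, 3/7 · 0.11429 = 0.04898, 3/7 · 0.027778 = 0.011905; with total 0.076757.
Dividing through by the total gives posterior P(bowl A | data) = 0.20679, P(bowl B | data) = 0.63811, P(bowl C | data) = 0.1551.
So P(blue next | data) = Σ P(blue next | H) P(H | data) = (0)(0.20679) + (3/4)(0.63811) + (1)(0.1551) = 0.63368.

0.6337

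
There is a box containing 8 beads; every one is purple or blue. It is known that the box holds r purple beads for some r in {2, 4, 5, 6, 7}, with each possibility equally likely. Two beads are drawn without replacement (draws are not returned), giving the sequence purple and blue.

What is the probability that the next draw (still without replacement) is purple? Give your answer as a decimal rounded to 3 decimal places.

Under each hypothesis, the probability of the observed sequence is: P(data | r = 2) = (2/8)(6/7) = 3/14; P(data | r = 4) = (4/8)(4/7) = 2/7; P(data | r = 5) = (5/8)(3/7) = 15/56; P(data | r = 6) = (6/8)(2/7) = 3/14; P(data | r = 7) = (7/8)(1/7) = 1/8.
The prior-weighted likelihoods are 1/5 · 3/14 = 3/70, 1/5 · 2/7 = 2/35, 1/5 · 15/56 = 3/56, 1/5 · 3/14 = 3/70, 1/5 · 1/8 = 1/40; summing to 31/140.
Normalising, the posterior is P(r = 2 | data) = 6/31, P(r = 4 | data) = 8/31, P(r = 5 | data) = 15/62, P(r = 6 | data) = 6/31, P(r = 7 | data) = 7/62.
So P(purple next | data) = Σ P(purple next | H) P(H | data) = (1/6)(6/31) + (1/2)(8/31) + (2/3)(15/62) + (5/6)(6/31) + (1)(7/62) = 37/62.

0.597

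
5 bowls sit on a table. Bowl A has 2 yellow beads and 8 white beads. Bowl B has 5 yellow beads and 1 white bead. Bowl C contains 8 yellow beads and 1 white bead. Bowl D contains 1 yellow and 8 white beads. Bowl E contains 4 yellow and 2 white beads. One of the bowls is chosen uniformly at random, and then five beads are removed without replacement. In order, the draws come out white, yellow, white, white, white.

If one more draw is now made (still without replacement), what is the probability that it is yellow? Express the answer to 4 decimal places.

0.1000

Under each hypothesis, the probability of the observed sequence is: P(data | bowl A) = (8/10)(2/9)(7/8)(6/7)(5/6) = 1/9; P(data | bowl B) = (1/6)(5/5)(0/4) = 0; P(data | bowl C) = (1/9)(8/8)(0/7) = 0; P(data | bowl D) = (8/9)(1/8)(7/7)(6/6)(5/5) = 1/9; P(data | bowl E) = (2/6)(4/5)(1/4)(0/3) = 0.
Weighting by the prior gives 1/5 · 1/9 = 1/45, 1/5 · 0 = 0, 1/5 · 0 = 0, 1/5 · 1/9 = 1/45, 1/5 · 0 = 0; with total 2/45.
The posterior is then P(bowl A | data) = 1/2, P(bowl B | data) = 0, P(bowl C | data) = 0, P(bowl D | data) = 1/2, P(bowl E | data) = 0.
So P(yellow next | data) = Σ P(yellow next | H) P(H | data) = (1/5)(1/2) + (0)(1/2) = 1/10.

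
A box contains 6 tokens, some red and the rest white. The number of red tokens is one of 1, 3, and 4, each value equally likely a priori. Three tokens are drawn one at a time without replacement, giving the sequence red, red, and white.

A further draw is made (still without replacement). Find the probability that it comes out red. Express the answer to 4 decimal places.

0.5238

For each hypothesis, P(data | H) works out to: P(data | r = 1) = (1/6)(0/5) = 0; P(data | r = 3) = (3/6)(2/5)(3/4) = 3/20; P(data | r = 4) = (4/6)(3/5)(2/4) = 1/5.
Multiplying each by its prior: 1/3 · 0 = 0, 1/3 · 3/20 = 1/20, 1/3 · 1/5 = 1/15; these sum to 7/60.
Dividing through by the total gives posterior P(r = 1 | data) = 0, P(r = 3 | data) = 3/7, P(r = 4 | data) = 4/7.
The predictive probability is P(red next | data) = (1/3)(3/7) + (2/3)(4/7) = 11/21.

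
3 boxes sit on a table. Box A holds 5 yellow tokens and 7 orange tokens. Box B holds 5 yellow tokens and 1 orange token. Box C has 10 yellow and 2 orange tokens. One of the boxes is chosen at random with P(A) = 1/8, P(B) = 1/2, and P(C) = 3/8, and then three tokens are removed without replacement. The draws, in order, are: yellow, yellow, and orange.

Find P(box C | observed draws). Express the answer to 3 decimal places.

The likelihood of the observed sequence under each hypothesis: P(data | box A) = (5/12)(4/11)(7/10) = 7/66; P(data | box B) = (5/6)(4/5)(1/4) = 1/6; P(data | box C) = (10/12)(9/11)(2/10) = 3/22.
Weighting by the prior gives 1/8 · 7/66 = 7/528, 1/2 · 1/6 = 1/12, 3/8 · 3/22 = 9/176; with total 13/88.
So P(box C | data) = (9/176) / (13/88) = 9/26.

0.346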